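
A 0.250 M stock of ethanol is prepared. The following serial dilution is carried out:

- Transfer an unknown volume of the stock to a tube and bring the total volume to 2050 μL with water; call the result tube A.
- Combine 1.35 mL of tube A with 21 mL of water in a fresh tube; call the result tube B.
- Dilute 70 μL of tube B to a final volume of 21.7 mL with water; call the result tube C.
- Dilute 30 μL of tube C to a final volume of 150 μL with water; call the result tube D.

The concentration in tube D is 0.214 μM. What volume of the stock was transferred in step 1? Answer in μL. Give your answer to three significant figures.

Step 1: v brought to 2050 μL → factor = 2050 μL/v
Step 2: 1.35 mL + 21 mL = 22.35 mL total → factor 22.35/1.35 = 16.556
Step 3: 70 μL brought to 21.7 mL → factor 21700/70 = 310
Step 4: 30 μL brought to 150 μL → factor 150/30 = 5
Product of known-step factors = 25661
Overall factor = 0.250 M / (0.214 μM) = 1.1682 × 10^6
Step-1 factor = 1.1682 × 10^6 / 25661 = 45.525
v = 2050 μL / 45.525 = 45.0 μL

45.0 μL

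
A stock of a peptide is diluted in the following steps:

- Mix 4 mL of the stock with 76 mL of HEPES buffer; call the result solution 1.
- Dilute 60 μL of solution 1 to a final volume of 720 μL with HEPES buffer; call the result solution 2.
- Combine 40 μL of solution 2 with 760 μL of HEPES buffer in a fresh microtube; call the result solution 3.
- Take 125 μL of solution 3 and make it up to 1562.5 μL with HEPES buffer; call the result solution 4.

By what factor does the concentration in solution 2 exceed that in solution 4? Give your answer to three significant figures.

Step 1: 4 mL + 76 mL = 80 mL total → factor 80/4 = 20
Step 2: 60 μL brought to 720 μL → factor 720/60 = 12
Step 3: 40 μL + 760 μL = 800 μL total → factor 800/40 = 20
Step 4: 125 μL brought to 1562.5 μL → factor 1562.5/125 = 12.5
Dilution factor to solution 2 = 240; to solution 4 = 60000
[solution 2]/[solution 4] = (factor to solution 4)/(factor to solution 2) = 60000/240 = 250

250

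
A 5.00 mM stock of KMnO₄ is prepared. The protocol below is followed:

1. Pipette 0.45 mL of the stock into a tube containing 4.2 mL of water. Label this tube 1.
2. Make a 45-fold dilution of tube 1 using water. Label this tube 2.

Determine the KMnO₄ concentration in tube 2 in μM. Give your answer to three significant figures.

10.8 μM

Step 1: 0.45 mL + 4.2 mL = 4.65 mL total → factor 4.65/0.45 = 10.333
Step 2: 45-fold → factor 45
Overall dilution factor = 10.333 × 45 = 465
Final = 5.00 mM / 465 = 0.01075 mM = 10.8 μM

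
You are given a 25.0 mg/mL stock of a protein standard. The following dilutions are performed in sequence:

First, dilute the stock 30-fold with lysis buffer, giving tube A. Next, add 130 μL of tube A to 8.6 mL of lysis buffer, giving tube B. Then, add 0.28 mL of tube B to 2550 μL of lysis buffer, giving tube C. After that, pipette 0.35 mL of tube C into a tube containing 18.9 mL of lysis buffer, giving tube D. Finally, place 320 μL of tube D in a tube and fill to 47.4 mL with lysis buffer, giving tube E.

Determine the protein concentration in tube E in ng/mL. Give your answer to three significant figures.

0.151 ng/mL

Step 1: 30-fold → factor 30
Step 2: 130 μL + 8.6 mL = 8730 μL total → factor 8730/130 = 67.154
Step 3: 0.28 mL + 2550 μL = 2.83 mL total → factor 2.83/0.28 = 10.107
Step 4: 0.35 mL + 18.9 mL = 19.25 mL total → factor 19.25/0.35 = 55
Step 5: 320 μL brought to 47.4 mL → factor 47400/320 = 148.12
Overall dilution factor = 30 × 67.154 × 10.107 × 55 × 148.12 = 1.6589 × 10^8
Final = 25.0 mg/mL / 1.6589 × 10^8 = 1.507 × 10^-7 mg/mL = 0.151 ng/mL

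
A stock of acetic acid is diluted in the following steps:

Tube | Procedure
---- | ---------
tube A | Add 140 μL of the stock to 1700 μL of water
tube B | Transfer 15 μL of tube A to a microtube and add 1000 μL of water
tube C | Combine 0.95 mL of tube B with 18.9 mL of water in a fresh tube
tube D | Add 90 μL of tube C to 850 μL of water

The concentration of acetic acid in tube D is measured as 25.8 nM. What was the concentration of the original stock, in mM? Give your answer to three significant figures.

Step 1: 140 μL + 1700 μL = 1840 μL total → factor 1840/140 = 13.143
Step 2: 15 μL + 1000 μL = 1015 μL total → factor 1015/15 = 67.667
Step 3: 0.95 mL + 18.9 mL = 19.85 mL total → factor 19.85/0.95 = 20.895
Step 4: 90 μL + 850 μL = 940 μL total → factor 940/90 = 10.444
Overall dilution factor = 13.143 × 67.667 × 20.895 × 10.444 = 1.9408 × 10^5
Stock = 25.8 nM × 1.9408 × 10^5 = 5.007 × 10^6 nM = 5.01 mM

5.01 mM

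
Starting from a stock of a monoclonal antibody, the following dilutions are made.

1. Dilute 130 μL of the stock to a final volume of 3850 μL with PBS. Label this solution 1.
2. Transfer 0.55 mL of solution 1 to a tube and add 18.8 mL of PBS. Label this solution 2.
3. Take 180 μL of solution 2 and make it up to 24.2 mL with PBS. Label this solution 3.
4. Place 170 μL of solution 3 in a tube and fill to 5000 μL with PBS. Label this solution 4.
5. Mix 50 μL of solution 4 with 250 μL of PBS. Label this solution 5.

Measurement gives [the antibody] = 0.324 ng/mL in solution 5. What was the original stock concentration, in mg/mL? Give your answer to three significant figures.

8.01 mg/mL

Step 1: 130 μL brought to 3850 μL → factor 3850/130 = 29.615
Step 2: 0.55 mL + 18.8 mL = 19.35 mL total → factor 19.35/0.55 = 35.182
Step 3: 180 μL brought to 24.2 mL → factor 24200/180 = 134.44
Step 4: 170 μL brought to 5000 μL → factor 5000/170 = 29.412
Step 5: 50 μL + 250 μL = 300 μL total → factor 300/50 = 6
Overall dilution factor = 29.615 × 35.182 × 134.44 × 29.412 × 6 = 2.472 × 10^7
Stock = 0.324 ng/mL × 2.472 × 10^7 = 8.009 × 10^6 ng/mL = 8.01 mg/mL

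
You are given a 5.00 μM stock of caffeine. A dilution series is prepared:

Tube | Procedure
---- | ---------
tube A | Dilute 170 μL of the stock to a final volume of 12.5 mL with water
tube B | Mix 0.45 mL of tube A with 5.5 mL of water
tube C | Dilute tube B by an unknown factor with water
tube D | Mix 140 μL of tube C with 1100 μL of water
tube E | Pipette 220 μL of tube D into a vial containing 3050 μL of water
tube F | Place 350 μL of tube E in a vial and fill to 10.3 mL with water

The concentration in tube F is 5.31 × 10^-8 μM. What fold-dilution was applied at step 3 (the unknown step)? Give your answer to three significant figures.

Step 1: 170 μL brought to 12.5 mL → factor 12500/170 = 73.529
Step 2: 0.45 mL + 5.5 mL = 5.95 mL total → factor 5.95/0.45 = 13.222
Step 3: unknown factor x
Step 4: 140 μL + 1100 μL = 1240 μL total → factor 1240/140 = 8.8571
Step 5: 220 μL + 3050 μL = 3270 μL total → factor 3270/220 = 14.864
Step 6: 350 μL brought to 10.3 mL → factor 10300/350 = 29.429
Product of known-step factors = 3.7666 × 10^6
Overall factor = 5.00 μM / (5.31 × 10^-8 μM) = 9.4162 × 10^7
x = 9.4162 × 10^7 / 3.7666 × 10^6 = 25.0

25.0-fold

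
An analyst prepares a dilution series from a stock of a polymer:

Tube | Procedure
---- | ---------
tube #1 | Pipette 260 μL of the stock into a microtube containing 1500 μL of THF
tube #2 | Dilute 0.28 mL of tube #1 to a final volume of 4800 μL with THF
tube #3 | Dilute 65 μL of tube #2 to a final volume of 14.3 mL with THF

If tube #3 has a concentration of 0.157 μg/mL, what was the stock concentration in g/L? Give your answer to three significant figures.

Step 1: 260 μL + 1500 μL = 1760 μL total → factor 1760/260 = 6.7692
Step 2: 0.28 mL brought to 4800 μL → factor 4.8/0.28 = 17.143
Step 3: 65 μL brought to 14.3 mL → factor 14300/65 = 220
Overall dilution factor = 6.7692 × 17.143 × 220 = 25530
Stock = 0.157 μg/mL × 25530 = 4008 μg/mL = 4.01 g/L

4.01 g/L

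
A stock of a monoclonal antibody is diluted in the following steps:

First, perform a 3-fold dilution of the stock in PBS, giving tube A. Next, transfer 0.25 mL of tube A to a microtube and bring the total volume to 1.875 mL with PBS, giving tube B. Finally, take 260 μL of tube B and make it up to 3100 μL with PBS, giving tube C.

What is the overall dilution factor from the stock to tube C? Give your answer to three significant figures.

268

Step 1: 3-fold → factor 3
Step 2: 0.25 mL brought to 1.875 mL → factor 1.875/0.25 = 7.5
Step 3: 260 μL brought to 3100 μL → factor 3100/260 = 11.923
Overall dilution factor = 3 × 7.5 × 11.923 = 268.27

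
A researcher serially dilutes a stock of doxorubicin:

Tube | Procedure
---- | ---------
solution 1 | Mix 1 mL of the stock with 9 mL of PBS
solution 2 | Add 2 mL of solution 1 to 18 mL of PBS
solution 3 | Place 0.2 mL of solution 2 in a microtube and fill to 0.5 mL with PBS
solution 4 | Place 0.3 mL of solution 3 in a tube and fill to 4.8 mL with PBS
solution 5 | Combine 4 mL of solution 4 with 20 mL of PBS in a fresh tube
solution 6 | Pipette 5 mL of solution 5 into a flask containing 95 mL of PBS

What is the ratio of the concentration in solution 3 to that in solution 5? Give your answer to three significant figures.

Step 1: 1 mL + 9 mL = 10 mL total → factor 10/1 = 10
Step 2: 2 mL + 18 mL = 20 mL total → factor 20/2 = 10
Step 3: 0.2 mL brought to 0.5 mL → factor 0.5/0.2 = 2.5
Step 4: 0.3 mL brought to 4.8 mL → factor 4.8/0.3 = 16
Step 5: 4 mL + 20 mL = 24 mL total → factor 24/4 = 6
Dilution factor to solution 3 = 250; to solution 5 = 24000
[solution 3]/[solution 5] = (factor to solution 5)/(factor to solution 3) = 24000/250 = 96.0

96.0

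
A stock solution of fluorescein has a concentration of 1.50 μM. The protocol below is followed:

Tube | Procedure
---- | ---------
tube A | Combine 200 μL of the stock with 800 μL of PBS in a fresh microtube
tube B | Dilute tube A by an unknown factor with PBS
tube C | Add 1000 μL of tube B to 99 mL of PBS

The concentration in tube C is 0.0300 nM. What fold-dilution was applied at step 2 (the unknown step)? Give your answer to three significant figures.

100-fold

Step 1: 200 μL + 800 μL = 1000 μL total → factor 1000/200 = 5
Step 2: unknown factor x
Step 3: 1000 μL + 99 mL = 1 × 10^5 μL total → factor 1 × 10^5/1000 = 100
Product of known-step factors = 500
Overall factor = 1.50 μM / (0.0300 nM) = 50000
x = 50000 / 500 = 100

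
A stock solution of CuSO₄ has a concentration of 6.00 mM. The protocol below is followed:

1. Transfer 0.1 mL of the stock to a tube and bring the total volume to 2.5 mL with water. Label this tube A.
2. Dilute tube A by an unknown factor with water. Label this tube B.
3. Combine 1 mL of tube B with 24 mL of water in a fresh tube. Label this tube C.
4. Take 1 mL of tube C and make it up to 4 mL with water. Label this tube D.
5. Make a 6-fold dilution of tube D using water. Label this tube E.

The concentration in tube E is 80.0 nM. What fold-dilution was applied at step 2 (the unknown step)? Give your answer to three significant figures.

Step 1: 0.1 mL brought to 2.5 mL → factor 2.5/0.1 = 25
Step 2: unknown factor x
Step 3: 1 mL + 24 mL = 25 mL total → factor 25/1 = 25
Step 4: 1 mL brought to 4 mL → factor 4/1 = 4
Step 5: 6-fold → factor 6
Product of known-step factors = 15000
Overall factor = 6.00 mM / (80.0 nM) = 75000
x = 75000 / 15000 = 5.00

5.00-fold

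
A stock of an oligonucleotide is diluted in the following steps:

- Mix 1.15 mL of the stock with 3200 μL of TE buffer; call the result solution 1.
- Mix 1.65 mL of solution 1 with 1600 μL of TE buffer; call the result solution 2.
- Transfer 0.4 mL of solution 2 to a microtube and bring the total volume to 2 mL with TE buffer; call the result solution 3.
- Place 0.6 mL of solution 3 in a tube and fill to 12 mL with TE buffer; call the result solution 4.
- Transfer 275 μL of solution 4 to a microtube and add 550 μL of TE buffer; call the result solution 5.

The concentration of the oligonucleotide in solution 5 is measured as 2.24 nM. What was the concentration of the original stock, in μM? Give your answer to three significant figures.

5.01 μM

Step 1: 1.15 mL + 3200 μL = 4.35 mL total → factor 4.35/1.15 = 3.7826
Step 2: 1.65 mL + 1600 μL = 3.25 mL total → factor 3.25/1.65 = 1.9697
Step 3: 0.4 mL brought to 2 mL → factor 2/0.4 = 5
Step 4: 0.6 mL brought to 12 mL → factor 12/0.6 = 20
Step 5: 275 μL + 550 μL = 825 μL total → factor 825/275 = 3
Overall dilution factor = 3.7826 × 1.9697 × 5 × 20 × 3 = 2235.2
Stock = 2.24 nM × 2235.2 = 5007 nM = 5.01 μM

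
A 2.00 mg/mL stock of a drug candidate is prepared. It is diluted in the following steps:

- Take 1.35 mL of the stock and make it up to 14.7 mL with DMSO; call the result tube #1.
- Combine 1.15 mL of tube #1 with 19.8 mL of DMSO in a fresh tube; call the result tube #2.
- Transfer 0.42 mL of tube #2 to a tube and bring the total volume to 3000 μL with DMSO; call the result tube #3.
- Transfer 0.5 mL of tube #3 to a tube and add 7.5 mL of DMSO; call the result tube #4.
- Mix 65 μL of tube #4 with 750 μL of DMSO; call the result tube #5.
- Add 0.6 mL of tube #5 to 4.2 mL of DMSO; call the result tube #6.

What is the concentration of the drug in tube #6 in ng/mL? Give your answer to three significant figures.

0.879 ng/mL

Step 1: 1.35 mL brought to 14.7 mL → factor 14.7/1.35 = 10.889
Step 2: 1.15 mL + 19.8 mL = 20.95 mL total → factor 20.95/1.15 = 18.217
Step 3: 0.42 mL brought to 3000 μL → factor 3/0.42 = 7.1429
Step 4: 0.5 mL + 7.5 mL = 8 mL total → factor 8/0.5 = 16
Step 5: 65 μL + 750 μL = 815 μL total → factor 815/65 = 12.538
Step 6: 0.6 mL + 4.2 mL = 4.8 mL total → factor 4.8/0.6 = 8
Overall dilution factor = 10.889 × 18.217 × 7.1429 × 16 × 12.538 × 8 = 2.274 × 10^6
Final = 2.00 mg/mL / 2.274 × 10^6 = 8.795 × 10^-7 mg/mL = 0.879 ng/mL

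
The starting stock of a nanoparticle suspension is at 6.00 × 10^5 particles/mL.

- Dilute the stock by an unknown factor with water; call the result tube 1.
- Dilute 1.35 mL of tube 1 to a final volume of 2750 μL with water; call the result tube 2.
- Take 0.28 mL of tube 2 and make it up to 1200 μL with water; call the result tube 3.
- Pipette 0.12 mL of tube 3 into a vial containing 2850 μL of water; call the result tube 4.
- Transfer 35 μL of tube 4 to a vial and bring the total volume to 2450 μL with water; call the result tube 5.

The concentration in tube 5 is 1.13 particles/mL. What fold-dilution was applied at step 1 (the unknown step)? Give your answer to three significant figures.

Step 1: unknown factor x
Step 2: 1.35 mL brought to 2750 μL → factor 2.75/1.35 = 2.037
Step 3: 0.28 mL brought to 1200 μL → factor 1.2/0.28 = 4.2857
Step 4: 0.12 mL + 2850 μL = 2.97 mL total → factor 2.97/0.12 = 24.75
Step 5: 35 μL brought to 2450 μL → factor 2450/35 = 70
Product of known-step factors = 15125
Overall factor = 6.00 × 10^5 particles/mL / (1.13 particles/mL) = 5.3097 × 10^5
x = 5.3097 × 10^5 / 15125 = 35.1

35.1-fold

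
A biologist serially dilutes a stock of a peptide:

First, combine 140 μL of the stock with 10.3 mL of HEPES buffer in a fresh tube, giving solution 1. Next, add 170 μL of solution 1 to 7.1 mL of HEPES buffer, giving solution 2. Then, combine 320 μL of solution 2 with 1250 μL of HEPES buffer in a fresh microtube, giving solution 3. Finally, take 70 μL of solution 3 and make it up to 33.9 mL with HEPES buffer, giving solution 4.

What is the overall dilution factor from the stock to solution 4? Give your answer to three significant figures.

Step 1: 140 μL + 10.3 mL = 10440 μL total → factor 10440/140 = 74.571
Step 2: 170 μL + 7.1 mL = 7270 μL total → factor 7270/170 = 42.765
Step 3: 320 μL + 1250 μL = 1570 μL total → factor 1570/320 = 4.9062
Step 4: 70 μL brought to 33.9 mL → factor 33900/70 = 484.29
Overall dilution factor = 74.571 × 42.765 × 4.9062 × 484.29 = 7.5772 × 10^6

7.58 × 10^6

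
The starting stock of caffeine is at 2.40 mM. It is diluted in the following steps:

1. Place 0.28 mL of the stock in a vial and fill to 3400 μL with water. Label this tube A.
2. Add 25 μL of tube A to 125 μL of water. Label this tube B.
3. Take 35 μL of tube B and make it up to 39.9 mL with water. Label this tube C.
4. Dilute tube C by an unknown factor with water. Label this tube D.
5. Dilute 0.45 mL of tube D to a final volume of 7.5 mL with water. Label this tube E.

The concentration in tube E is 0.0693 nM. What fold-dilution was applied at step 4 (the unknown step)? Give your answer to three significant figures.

25.0-fold

Step 1: 0.28 mL brought to 3400 μL → factor 3.4/0.28 = 12.143
Step 2: 25 μL + 125 μL = 150 μL total → factor 150/25 = 6
Step 3: 35 μL brought to 39.9 mL → factor 39900/35 = 1140
Step 4: unknown factor x
Step 5: 0.45 mL brought to 7.5 mL → factor 7.5/0.45 = 16.667
Product of known-step factors = 1.3843 × 10^6
Overall factor = 2.40 mM / (0.0693 nM) = 3.4632 × 10^7
x = 3.4632 × 10^7 / 1.3843 × 10^6 = 25.0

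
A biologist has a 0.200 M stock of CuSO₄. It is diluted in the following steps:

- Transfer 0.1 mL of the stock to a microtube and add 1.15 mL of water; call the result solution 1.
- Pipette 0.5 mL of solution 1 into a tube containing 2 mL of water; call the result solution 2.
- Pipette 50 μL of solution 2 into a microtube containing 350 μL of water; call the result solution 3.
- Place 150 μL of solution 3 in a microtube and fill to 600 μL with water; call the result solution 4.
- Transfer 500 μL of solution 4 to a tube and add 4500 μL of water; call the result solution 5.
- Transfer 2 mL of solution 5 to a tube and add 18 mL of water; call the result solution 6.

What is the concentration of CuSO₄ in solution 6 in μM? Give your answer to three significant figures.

1.00 μM

Step 1: 0.1 mL + 1.15 mL = 1.25 mL total → factor 1.25/0.1 = 12.5
Step 2: 0.5 mL + 2 mL = 2.5 mL total → factor 2.5/0.5 = 5
Step 3: 50 μL + 350 μL = 400 μL total → factor 400/50 = 8
Step 4: 150 μL brought to 600 μL → factor 600/150 = 4
Step 5: 500 μL + 4500 μL = 5000 μL total → factor 5000/500 = 10
Step 6: 2 mL + 18 mL = 20 mL total → factor 20/2 = 10
Overall dilution factor = 12.5 × 5 × 8 × 4 × 10 × 10 = 2 × 10^5
Final = 0.200 M / 2 × 10^5 = 1.000 × 10^-6 M = 1.00 μM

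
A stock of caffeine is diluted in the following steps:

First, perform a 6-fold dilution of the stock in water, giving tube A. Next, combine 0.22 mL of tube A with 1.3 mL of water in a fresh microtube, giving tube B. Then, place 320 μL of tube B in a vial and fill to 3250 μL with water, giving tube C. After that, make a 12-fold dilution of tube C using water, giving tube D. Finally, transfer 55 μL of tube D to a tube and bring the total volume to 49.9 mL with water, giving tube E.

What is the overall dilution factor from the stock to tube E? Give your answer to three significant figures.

4.58 × 10^6

Step 1: 6-fold → factor 6
Step 2: 0.22 mL + 1.3 mL = 1.52 mL total → factor 1.52/0.22 = 6.9091
Step 3: 320 μL brought to 3250 μL → factor 3250/320 = 10.156
Step 4: 12-fold → factor 12
Step 5: 55 μL brought to 49.9 mL → factor 49900/55 = 907.27
Overall dilution factor = 6 × 6.9091 × 10.156 × 12 × 907.27 = 4.5838 × 10^6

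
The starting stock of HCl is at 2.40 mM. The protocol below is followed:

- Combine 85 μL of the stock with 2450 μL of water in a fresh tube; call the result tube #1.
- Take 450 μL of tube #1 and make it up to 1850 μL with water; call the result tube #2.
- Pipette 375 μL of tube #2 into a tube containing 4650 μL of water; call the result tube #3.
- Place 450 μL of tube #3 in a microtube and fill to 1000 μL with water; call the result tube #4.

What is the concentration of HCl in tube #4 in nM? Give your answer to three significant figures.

657 nM

Step 1: 85 μL + 2450 μL = 2535 μL total → factor 2535/85 = 29.824
Step 2: 450 μL brought to 1850 μL → factor 1850/450 = 4.1111
Step 3: 375 μL + 4650 μL = 5025 μL total → factor 5025/375 = 13.4
Step 4: 450 μL brought to 1000 μL → factor 1000/450 = 2.2222
Overall dilution factor = 29.824 × 4.1111 × 13.4 × 2.2222 = 3651
Final = 2.40 mM / 3651 = 0.0006574 mM = 657 nM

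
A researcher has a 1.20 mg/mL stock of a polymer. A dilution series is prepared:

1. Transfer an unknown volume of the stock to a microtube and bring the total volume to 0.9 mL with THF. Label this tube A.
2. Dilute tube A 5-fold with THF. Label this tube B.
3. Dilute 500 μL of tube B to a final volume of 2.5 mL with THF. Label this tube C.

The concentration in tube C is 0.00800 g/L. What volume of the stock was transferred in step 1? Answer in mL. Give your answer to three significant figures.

Step 1: v brought to 0.9 mL → factor = 0.9 mL/v
Step 2: 5-fold → factor 5
Step 3: 500 μL brought to 2.5 mL → factor 2500/500 = 5
Product of known-step factors = 25
Overall factor = 1.20 mg/mL / (0.00800 g/L) = 150
Step-1 factor = 150 / 25 = 6
v = 0.9 mL / 6 = 0.150 mL

0.150 mL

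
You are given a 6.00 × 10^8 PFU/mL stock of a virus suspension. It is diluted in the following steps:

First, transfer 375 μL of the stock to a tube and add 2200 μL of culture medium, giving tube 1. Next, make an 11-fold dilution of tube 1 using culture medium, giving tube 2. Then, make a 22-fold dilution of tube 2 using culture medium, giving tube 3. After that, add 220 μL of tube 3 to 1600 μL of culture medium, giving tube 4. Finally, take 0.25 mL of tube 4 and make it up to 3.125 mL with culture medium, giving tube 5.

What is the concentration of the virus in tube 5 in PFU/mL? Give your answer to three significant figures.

Step 1: 375 μL + 2200 μL = 2575 μL total → factor 2575/375 = 6.8667
Step 2: 11-fold → factor 11
Step 3: 22-fold → factor 22
Step 4: 220 μL + 1600 μL = 1820 μL total → factor 1820/220 = 8.2727
Step 5: 0.25 mL brought to 3.125 mL → factor 3.125/0.25 = 12.5
Overall dilution factor = 6.8667 × 11 × 22 × 8.2727 × 12.5 = 1.7184 × 10^5
Final = 6.00 × 10^8 PFU/mL / 1.7184 × 10^5 = 3.49 × 10^3 PFU/mL

3.49 × 10^3 PFU/mL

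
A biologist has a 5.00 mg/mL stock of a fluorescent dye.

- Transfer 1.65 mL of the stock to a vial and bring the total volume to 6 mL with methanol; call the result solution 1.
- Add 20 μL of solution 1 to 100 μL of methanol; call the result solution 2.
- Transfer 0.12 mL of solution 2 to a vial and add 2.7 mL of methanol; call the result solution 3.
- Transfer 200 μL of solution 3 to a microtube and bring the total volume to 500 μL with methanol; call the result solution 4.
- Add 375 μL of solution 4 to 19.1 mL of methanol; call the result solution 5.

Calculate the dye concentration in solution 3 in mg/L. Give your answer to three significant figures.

Step 1: 1.65 mL brought to 6 mL → factor 6/1.65 = 3.6364
Step 2: 20 μL + 100 μL = 120 μL total → factor 120/20 = 6
Step 3: 0.12 mL + 2.7 mL = 2.82 mL total → factor 2.82/0.12 = 23.5
Dilution factor through solution 3 = 3.6364 × 6 × 23.5 = 512.73
[solution 3] = 5.00 mg/mL / 512.73 = 0.009752 mg/mL = 9.75 mg/L

9.75 mg/L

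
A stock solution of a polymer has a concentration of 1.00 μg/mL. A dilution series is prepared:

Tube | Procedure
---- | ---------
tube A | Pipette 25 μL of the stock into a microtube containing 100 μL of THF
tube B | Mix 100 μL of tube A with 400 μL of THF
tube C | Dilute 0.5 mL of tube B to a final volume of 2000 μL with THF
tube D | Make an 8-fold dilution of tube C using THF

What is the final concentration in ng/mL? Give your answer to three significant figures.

1.25 ng/mL

Step 1: 25 μL + 100 μL = 125 μL total → factor 125/25 = 5
Step 2: 100 μL + 400 μL = 500 μL total → factor 500/100 = 5
Step 3: 0.5 mL brought to 2000 μL → factor 2/0.5 = 4
Step 4: 8-fold → factor 8
Overall dilution factor = 5 × 5 × 4 × 8 = 800
Final = 1.00 μg/mL / 800 = 0.001250 μg/mL = 1.25 ng/mL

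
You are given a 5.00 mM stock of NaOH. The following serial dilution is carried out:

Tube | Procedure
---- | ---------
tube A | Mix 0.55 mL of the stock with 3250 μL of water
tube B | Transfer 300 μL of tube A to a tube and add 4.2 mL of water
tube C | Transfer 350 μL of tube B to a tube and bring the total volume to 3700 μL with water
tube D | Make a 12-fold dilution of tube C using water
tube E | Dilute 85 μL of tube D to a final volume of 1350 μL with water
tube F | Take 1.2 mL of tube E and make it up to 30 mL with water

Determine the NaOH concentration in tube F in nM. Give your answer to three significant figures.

Step 1: 0.55 mL + 3250 μL = 3.8 mL total → factor 3.8/0.55 = 6.9091
Step 2: 300 μL + 4.2 mL = 4500 μL total → factor 4500/300 = 15
Step 3: 350 μL brought to 3700 μL → factor 3700/350 = 10.571
Step 4: 12-fold → factor 12
Step 5: 85 μL brought to 1350 μL → factor 1350/85 = 15.882
Step 6: 1.2 mL brought to 30 mL → factor 30/1.2 = 25
Overall dilution factor = 6.9091 × 15 × 10.571 × 12 × 15.882 × 25 = 5.2201 × 10^6
Final = 5.00 mM / 5.2201 × 10^6 = 9.578 × 10^-7 mM = 0.958 nM

0.958 nM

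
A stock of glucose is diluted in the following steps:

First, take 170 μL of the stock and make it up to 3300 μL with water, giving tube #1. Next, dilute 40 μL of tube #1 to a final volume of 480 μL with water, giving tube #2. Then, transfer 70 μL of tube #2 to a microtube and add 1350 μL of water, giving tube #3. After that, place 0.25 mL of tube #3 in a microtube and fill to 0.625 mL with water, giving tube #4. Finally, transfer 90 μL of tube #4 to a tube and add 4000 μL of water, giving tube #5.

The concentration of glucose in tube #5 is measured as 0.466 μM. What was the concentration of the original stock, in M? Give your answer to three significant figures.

0.250 M

Step 1: 170 μL brought to 3300 μL → factor 3300/170 = 19.412
Step 2: 40 μL brought to 480 μL → factor 480/40 = 12
Step 3: 70 μL + 1350 μL = 1420 μL total → factor 1420/70 = 20.286
Step 4: 0.25 mL brought to 0.625 mL → factor 0.625/0.25 = 2.5
Step 5: 90 μL + 4000 μL = 4090 μL total → factor 4090/90 = 45.444
Overall dilution factor = 19.412 × 12 × 20.286 × 2.5 × 45.444 = 5.3686 × 10^5
Stock = 0.466 μM × 5.3686 × 10^5 = 2.502 × 10^5 μM = 0.250 M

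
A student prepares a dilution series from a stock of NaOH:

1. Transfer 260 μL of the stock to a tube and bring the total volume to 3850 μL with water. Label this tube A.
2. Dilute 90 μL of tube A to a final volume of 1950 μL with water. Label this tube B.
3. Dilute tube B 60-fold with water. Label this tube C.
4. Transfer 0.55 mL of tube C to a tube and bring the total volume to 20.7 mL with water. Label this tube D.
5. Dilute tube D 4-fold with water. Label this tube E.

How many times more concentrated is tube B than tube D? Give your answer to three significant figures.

Step 1: 260 μL brought to 3850 μL → factor 3850/260 = 14.808
Step 2: 90 μL brought to 1950 μL → factor 1950/90 = 21.667
Step 3: 60-fold → factor 60
Step 4: 0.55 mL brought to 20.7 mL → factor 20.7/0.55 = 37.636
Dilution factor to tube B = 320.83; to tube D = 7.245 × 10^5
[tube B]/[tube D] = (factor to tube D)/(factor to tube B) = 7.245 × 10^5/320.83 = 2.26 × 10^3

2.26 × 10^3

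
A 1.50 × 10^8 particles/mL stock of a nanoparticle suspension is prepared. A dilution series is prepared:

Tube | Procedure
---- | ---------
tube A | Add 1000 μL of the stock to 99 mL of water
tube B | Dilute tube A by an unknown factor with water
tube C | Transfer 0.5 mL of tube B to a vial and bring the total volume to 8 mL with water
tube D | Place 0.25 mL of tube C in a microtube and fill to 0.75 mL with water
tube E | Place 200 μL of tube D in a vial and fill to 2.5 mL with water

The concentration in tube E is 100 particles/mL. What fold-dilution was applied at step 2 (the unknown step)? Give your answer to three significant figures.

Step 1: 1000 μL + 99 mL = 1 × 10^5 μL total → factor 1 × 10^5/1000 = 100
Step 2: unknown factor x
Step 3: 0.5 mL brought to 8 mL → factor 8/0.5 = 16
Step 4: 0.25 mL brought to 0.75 mL → factor 0.75/0.25 = 3
Step 5: 200 μL brought to 2.5 mL → factor 2500/200 = 12.5
Product of known-step factors = 60000
Overall factor = 1.50 × 10^8 particles/mL / (100 particles/mL) = 1.5 × 10^6
x = 1.5 × 10^6 / 60000 = 25.0

25.0-fold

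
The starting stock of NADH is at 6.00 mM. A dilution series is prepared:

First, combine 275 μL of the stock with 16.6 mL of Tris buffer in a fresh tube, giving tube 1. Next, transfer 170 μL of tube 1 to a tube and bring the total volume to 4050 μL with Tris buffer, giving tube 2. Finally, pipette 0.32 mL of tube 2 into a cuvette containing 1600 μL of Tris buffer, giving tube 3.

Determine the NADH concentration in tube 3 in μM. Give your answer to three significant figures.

Step 1: 275 μL + 16.6 mL = 16875 μL total → factor 16875/275 = 61.364
Step 2: 170 μL brought to 4050 μL → factor 4050/170 = 23.824
Step 3: 0.32 mL + 1600 μL = 1.92 mL total → factor 1.92/0.32 = 6
Overall dilution factor = 61.364 × 23.824 × 6 = 8771.4
Final = 6.00 mM / 8771.4 = 0.0006840 mM = 0.684 μM

0.684 μM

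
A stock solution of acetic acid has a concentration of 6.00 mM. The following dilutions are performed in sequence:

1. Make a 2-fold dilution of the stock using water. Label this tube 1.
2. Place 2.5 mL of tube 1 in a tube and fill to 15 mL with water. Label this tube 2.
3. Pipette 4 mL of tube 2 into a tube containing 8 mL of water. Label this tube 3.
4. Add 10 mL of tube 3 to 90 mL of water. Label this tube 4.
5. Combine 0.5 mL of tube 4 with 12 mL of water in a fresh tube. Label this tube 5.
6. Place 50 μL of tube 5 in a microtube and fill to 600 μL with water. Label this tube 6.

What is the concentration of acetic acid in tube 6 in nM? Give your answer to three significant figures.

55.6 nM

Step 1: 2-fold → factor 2
Step 2: 2.5 mL brought to 15 mL → factor 15/2.5 = 6
Step 3: 4 mL + 8 mL = 12 mL total → factor 12/4 = 3
Step 4: 10 mL + 90 mL = 100 mL total → factor 100/10 = 10
Step 5: 0.5 mL + 12 mL = 12.5 mL total → factor 12.5/0.5 = 25
Step 6: 50 μL brought to 600 μL → factor 600/50 = 12
Overall dilution factor = 2 × 6 × 3 × 10 × 25 × 12 = 1.08 × 10^5
Final = 6.00 mM / 1.08 × 10^5 = 5.556 × 10^-5 mM = 55.6 nM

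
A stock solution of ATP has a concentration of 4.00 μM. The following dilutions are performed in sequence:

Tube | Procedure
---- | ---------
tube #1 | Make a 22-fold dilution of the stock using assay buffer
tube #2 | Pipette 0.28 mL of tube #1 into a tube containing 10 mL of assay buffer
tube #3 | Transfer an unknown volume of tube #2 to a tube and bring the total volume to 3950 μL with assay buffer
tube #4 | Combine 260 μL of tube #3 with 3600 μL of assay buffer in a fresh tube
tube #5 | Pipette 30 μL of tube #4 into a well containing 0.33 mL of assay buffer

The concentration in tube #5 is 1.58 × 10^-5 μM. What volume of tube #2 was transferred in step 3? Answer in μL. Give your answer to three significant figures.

Step 1: 22-fold → factor 22
Step 2: 0.28 mL + 10 mL = 10.28 mL total → factor 10.28/0.28 = 36.714
Step 3: v brought to 3950 μL → factor = 3950 μL/v
Step 4: 260 μL + 3600 μL = 3860 μL total → factor 3860/260 = 14.846
Step 5: 30 μL + 0.33 mL = 360 μL total → factor 360/30 = 12
Product of known-step factors = 1.439 × 10^5
Overall factor = 4.00 μM / (1.58 × 10^-5 μM) = 2.5316 × 10^5
Step-3 factor = 2.5316 × 10^5 / 1.439 × 10^5 = 1.7593
v = 3950 μL / 1.7593 = 2.25 × 10^3 μL

2.25 × 10^3 μL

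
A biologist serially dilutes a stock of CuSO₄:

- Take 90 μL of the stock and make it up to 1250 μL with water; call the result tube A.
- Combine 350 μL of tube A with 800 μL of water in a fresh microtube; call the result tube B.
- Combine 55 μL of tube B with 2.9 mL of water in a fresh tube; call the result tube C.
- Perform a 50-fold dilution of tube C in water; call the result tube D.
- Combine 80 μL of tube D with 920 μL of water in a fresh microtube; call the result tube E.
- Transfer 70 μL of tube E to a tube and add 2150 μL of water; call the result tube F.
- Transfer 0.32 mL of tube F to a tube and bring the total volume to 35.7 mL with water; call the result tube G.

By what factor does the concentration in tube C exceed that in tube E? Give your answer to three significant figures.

Step 1: 90 μL brought to 1250 μL → factor 1250/90 = 13.889
Step 2: 350 μL + 800 μL = 1150 μL total → factor 1150/350 = 3.2857
Step 3: 55 μL + 2.9 mL = 2955 μL total → factor 2955/55 = 53.727
Step 4: 50-fold → factor 50
Step 5: 80 μL + 920 μL = 1000 μL total → factor 1000/80 = 12.5
Dilution factor to tube C = 2451.8; to tube E = 1.5324 × 10^6
[tube C]/[tube E] = (factor to tube E)/(factor to tube C) = 1.5324 × 10^6/2451.8 = 625

625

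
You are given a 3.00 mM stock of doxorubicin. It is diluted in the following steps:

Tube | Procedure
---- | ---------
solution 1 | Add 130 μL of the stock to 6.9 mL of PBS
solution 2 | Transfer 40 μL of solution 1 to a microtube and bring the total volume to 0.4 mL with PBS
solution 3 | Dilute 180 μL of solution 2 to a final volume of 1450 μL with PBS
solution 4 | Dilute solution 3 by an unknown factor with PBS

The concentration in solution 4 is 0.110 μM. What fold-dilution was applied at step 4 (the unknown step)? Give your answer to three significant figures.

6.26-fold

Step 1: 130 μL + 6.9 mL = 7030 μL total → factor 7030/130 = 54.077
Step 2: 40 μL brought to 0.4 mL → factor 400/40 = 10
Step 3: 180 μL brought to 1450 μL → factor 1450/180 = 8.0556
Step 4: unknown factor x
Product of known-step factors = 4356.2
Overall factor = 3.00 mM / (0.110 μM) = 27273
x = 27273 / 4356.2 = 6.26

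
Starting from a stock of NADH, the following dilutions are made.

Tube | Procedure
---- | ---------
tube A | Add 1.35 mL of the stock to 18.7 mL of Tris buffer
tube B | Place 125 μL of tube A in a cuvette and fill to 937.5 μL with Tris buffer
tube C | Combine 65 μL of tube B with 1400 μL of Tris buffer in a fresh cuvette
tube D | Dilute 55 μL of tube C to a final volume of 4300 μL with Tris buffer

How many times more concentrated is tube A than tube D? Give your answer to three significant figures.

1.32 × 10^4

Step 1: 1.35 mL + 18.7 mL = 20.05 mL total → factor 20.05/1.35 = 14.852
Step 2: 125 μL brought to 937.5 μL → factor 937.5/125 = 7.5
Step 3: 65 μL + 1400 μL = 1465 μL total → factor 1465/65 = 22.538
Step 4: 55 μL brought to 4300 μL → factor 4300/55 = 78.182
Dilution factor to tube A = 14.852; to tube D = 1.9628 × 10^5
[tube A]/[tube D] = (factor to tube D)/(factor to tube A) = 1.9628 × 10^5/14.852 = 1.32 × 10^4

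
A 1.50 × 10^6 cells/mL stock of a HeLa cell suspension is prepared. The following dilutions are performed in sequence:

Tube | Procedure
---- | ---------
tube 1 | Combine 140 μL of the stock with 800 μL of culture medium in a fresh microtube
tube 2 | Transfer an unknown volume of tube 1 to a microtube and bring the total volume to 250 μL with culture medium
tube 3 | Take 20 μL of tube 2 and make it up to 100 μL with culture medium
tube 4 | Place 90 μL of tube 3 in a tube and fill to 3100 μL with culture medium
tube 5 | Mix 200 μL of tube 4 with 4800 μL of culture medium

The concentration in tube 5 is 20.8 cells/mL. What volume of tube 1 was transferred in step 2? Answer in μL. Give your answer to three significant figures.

Step 1: 140 μL + 800 μL = 940 μL total → factor 940/140 = 6.7143
Step 2: v brought to 250 μL → factor = 250 μL/v
Step 3: 20 μL brought to 100 μL → factor 100/20 = 5
Step 4: 90 μL brought to 3100 μL → factor 3100/90 = 34.444
Step 5: 200 μL + 4800 μL = 5000 μL total → factor 5000/200 = 25
Product of known-step factors = 28909
Overall factor = 1.50 × 10^6 cells/mL / (20.8 cells/mL) = 72115
Step-2 factor = 72115 / 28909 = 2.4946
v = 250 μL / 2.4946 = 100 μL

100 μL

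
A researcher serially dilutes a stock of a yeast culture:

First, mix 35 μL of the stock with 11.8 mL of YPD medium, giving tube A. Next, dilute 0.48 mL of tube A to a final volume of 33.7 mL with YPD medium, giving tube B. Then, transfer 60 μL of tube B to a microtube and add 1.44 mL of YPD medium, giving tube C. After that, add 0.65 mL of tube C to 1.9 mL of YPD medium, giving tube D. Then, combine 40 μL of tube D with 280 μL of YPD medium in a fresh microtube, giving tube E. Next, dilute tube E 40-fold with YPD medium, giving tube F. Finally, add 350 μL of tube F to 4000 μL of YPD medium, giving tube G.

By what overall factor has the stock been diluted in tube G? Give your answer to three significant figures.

9.26 × 10^9

Step 1: 35 μL + 11.8 mL = 11835 μL total → factor 11835/35 = 338.14
Step 2: 0.48 mL brought to 33.7 mL → factor 33.7/0.48 = 70.208
Step 3: 60 μL + 1.44 mL = 1500 μL total → factor 1500/60 = 25
Step 4: 0.65 mL + 1.9 mL = 2.55 mL total → factor 2.55/0.65 = 3.9231
Step 5: 40 μL + 280 μL = 320 μL total → factor 320/40 = 8
Step 6: 40-fold → factor 40
Step 7: 350 μL + 4000 μL = 4350 μL total → factor 4350/350 = 12.429
Overall dilution factor = 338.14 × 70.208 × 25 × 3.9231 × 8 × 40 × 12.429 = 9.2603 × 10^9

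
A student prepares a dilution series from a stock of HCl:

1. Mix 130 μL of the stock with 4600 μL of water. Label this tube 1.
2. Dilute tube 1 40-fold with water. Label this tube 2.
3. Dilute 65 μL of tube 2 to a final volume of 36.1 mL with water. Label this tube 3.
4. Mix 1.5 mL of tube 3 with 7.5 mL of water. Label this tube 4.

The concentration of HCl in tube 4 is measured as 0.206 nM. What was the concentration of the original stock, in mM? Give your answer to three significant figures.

0.999 mM

Step 1: 130 μL + 4600 μL = 4730 μL total → factor 4730/130 = 36.385
Step 2: 40-fold → factor 40
Step 3: 65 μL brought to 36.1 mL → factor 36100/65 = 555.38
Step 4: 1.5 mL + 7.5 mL = 9 mL total → factor 9/1.5 = 6
Overall dilution factor = 36.385 × 40 × 555.38 × 6 = 4.8498 × 10^6
Stock = 0.206 nM × 4.8498 × 10^6 = 9.991 × 10^5 nM = 0.999 mM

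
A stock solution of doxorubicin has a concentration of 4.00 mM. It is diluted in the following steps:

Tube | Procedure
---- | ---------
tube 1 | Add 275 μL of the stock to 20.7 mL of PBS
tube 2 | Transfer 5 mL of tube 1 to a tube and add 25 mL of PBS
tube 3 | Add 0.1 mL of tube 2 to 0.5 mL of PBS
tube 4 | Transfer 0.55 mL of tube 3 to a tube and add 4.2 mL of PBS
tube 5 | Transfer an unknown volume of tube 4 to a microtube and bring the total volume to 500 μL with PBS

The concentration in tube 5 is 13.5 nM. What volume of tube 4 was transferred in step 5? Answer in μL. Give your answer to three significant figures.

40.0 μL

Step 1: 275 μL + 20.7 mL = 20975 μL total → factor 20975/275 = 76.273
Step 2: 5 mL + 25 mL = 30 mL total → factor 30/5 = 6
Step 3: 0.1 mL + 0.5 mL = 0.6 mL total → factor 0.6/0.1 = 6
Step 4: 0.55 mL + 4.2 mL = 4.75 mL total → factor 4.75/0.55 = 8.6364
Step 5: v brought to 500 μL → factor = 500 μL/v
Product of known-step factors = 23714
Overall factor = 4.00 mM / (13.5 nM) = 2.963 × 10^5
Step-5 factor = 2.963 × 10^5 / 23714 = 12.495
v = 500 μL / 12.495 = 40.0 μL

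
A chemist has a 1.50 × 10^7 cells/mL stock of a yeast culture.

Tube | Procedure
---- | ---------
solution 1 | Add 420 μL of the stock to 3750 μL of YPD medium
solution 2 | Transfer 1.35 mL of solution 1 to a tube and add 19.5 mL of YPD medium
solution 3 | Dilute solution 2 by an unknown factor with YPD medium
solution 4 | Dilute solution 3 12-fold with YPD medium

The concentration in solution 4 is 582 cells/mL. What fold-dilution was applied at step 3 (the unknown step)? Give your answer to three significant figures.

Step 1: 420 μL + 3750 μL = 4170 μL total → factor 4170/420 = 9.9286
Step 2: 1.35 mL + 19.5 mL = 20.85 mL total → factor 20.85/1.35 = 15.444
Step 3: unknown factor x
Step 4: 12-fold → factor 12
Product of known-step factors = 1840.1
Overall factor = 1.50 × 10^7 cells/mL / (582 cells/mL) = 25773
x = 25773 / 1840.1 = 14.0

14.0-fold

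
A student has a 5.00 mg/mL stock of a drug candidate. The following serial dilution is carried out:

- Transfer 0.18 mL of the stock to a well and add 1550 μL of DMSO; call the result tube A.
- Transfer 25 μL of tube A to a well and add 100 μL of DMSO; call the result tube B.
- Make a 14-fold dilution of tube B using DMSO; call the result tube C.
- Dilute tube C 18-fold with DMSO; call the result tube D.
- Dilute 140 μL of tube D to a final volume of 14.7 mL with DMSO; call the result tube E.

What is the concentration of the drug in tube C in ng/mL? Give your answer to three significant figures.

7.43 × 10^3 ng/mL

Step 1: 0.18 mL + 1550 μL = 1.73 mL total → factor 1.73/0.18 = 9.6111
Step 2: 25 μL + 100 μL = 125 μL total → factor 125/25 = 5
Step 3: 14-fold → factor 14
Dilution factor through tube C = 9.6111 × 5 × 14 = 672.78
[tube C] = 5.00 mg/mL / 672.78 = 0.007432 mg/mL = 7.43 × 10^3 ng/mL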